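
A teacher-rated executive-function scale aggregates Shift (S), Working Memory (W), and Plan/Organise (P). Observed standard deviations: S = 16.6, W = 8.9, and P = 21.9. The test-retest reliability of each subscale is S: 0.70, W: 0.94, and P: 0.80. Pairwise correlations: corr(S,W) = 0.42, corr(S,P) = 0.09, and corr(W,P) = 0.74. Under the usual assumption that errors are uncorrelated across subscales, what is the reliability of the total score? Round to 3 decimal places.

0.860

Var(S+W+P) = 16.6² + 8.9² + 21.9² + 2·[16.6·8.9·0.42 + 16.6·21.9·0.09 + 8.9·21.9·0.74] = 834.38 + 478.006 = 1312.39.
Because errors are independent across components, Cov(Tᵢ,Tⱼ) = Cov(Xᵢ,Xⱼ); the off-diagonal part of the true-score variance is the same as above.
True-score variance = [16.6²·0.70 + 8.9²·0.94 + 21.9²·0.80] + 478.006 = 651.037 + 478.006 = 1129.04.
Reliability = 1129.04 / 1312.39 = 0.860.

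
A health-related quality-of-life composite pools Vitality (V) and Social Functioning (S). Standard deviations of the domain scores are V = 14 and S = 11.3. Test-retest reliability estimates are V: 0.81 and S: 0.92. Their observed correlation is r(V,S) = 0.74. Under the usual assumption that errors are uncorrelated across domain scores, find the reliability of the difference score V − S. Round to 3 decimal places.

0.470

Var(V−S) = 14² + 11.3² − 2·14·11.3·0.74 = 323.69 − 234.136 = 89.554.
Because errors are independent across components, Cov(Tᵢ,Tⱼ) = Cov(Xᵢ,Xⱼ); the off-diagonal part of the true-score variance is the same as above.
True-score variance = [14²·0.81 + 11.3²·0.92] − 234.136 = 276.235 − 234.136 = 42.0988.
Reliability = 42.0988 / 89.554 = 0.470.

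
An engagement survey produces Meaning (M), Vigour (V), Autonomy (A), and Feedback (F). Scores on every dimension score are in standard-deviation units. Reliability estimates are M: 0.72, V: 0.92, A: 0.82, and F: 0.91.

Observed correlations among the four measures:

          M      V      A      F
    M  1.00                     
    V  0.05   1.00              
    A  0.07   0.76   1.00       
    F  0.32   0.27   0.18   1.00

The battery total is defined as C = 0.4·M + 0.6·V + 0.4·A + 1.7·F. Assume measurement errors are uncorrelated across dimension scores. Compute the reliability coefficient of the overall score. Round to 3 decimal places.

Var(C) = 0.4² + 0.6² + 0.4² + 1.7² + 2·[0.24·0.05 + 0.16·0.07 + 0.68·0.32 + 0.24·0.76 + 1.02·0.27 + 0.68·0.18] = 3.57 + 1.642 = 5.212.
Under uncorrelated errors the observed covariances equal the true-score covariances, so only the own-variance terms attenuate.
True-score variance = [0.4²·0.72 + 0.6²·0.92 + 0.4²·0.82 + 1.7²·0.91] + 1.642 = 3.2075 + 1.642 = 4.8495.
Reliability = 4.8495 / 5.212 = 0.930.

0.930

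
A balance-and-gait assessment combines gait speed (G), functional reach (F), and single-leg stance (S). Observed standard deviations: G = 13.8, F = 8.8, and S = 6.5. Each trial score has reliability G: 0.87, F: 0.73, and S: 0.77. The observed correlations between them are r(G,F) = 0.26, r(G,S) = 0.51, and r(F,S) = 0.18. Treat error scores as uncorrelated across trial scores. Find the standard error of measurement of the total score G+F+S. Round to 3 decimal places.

Var(total) = 310.13 + 175.235 = 485.365.
True-score variance = 254.747 + 175.235 = 429.981, so reliability = 0.8859.
Error variance = 485.365 − 429.981 = 55.3835; SEM = √55.3835 = 7.442.

7.442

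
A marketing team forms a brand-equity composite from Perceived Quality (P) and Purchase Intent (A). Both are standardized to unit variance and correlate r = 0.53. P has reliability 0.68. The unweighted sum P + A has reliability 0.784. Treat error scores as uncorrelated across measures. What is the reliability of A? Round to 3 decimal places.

0.659

Var(P+A) = 2 + 2·0.53 = 3.060.
True-score variance = ρ_P + ρ_A + 2·0.53, so 0.784 = (0.68 + ρ_A + 1.06) / 3.060.
ρ_A = 0.784·3.060 − 0.68 − 1.06 = 0.659.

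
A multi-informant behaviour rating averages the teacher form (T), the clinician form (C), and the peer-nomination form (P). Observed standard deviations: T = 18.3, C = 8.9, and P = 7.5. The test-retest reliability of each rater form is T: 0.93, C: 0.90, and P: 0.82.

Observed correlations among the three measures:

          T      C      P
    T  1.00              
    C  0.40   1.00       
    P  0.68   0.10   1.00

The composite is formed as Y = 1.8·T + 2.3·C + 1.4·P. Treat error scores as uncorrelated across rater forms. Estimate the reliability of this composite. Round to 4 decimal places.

0.9484

Var(Y) = 1.8²·18.3² + 2.3²·8.9² + 1.4²·7.5² + 2·[4.14·18.3·8.9·0.40 + 2.52·18.3·7.5·0.68 + 3.22·8.9·7.5·0.10] = 1614.31 + 1052.8 = 2667.11.
Because errors are independent across components, Cov(Tᵢ,Tⱼ) = Cov(Xᵢ,Xⱼ); the off-diagonal part of the true-score variance is the same as above.
True-score variance = [1.8²·18.3²·0.93 + 2.3²·8.9²·0.90 + 1.4²·7.5²·0.82] + 1052.8 = 1476.61 + 1052.8 = 2529.41.
Reliability = 2529.41 / 2667.11 = 0.9484.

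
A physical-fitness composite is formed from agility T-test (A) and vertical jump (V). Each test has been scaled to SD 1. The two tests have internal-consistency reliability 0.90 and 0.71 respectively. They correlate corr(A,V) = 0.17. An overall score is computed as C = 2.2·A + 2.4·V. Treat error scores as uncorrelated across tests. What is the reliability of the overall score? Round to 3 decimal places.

0.826

Var(C) = 2.2² + 2.4² + 2·[5.28·0.17] = 10.6 + 1.7952 = 12.3952.
Under uncorrelated errors the observed covariances equal the true-score covariances, so only the own-variance terms attenuate.
True-score variance = [2.2²·0.90 + 2.4²·0.71] + 1.7952 = 8.4456 + 1.7952 = 10.2408.
Reliability = 10.2408 / 12.3952 = 0.826.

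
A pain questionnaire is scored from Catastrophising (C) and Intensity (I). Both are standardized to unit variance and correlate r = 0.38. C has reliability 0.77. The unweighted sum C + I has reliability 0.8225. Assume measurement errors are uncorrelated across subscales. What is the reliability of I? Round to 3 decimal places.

0.740

Var(C+I) = 2 + 2·0.38 = 2.760.
True-score variance = ρ_C + ρ_I + 2·0.38, so 0.8225 = (0.77 + ρ_I + 0.76) / 2.760.
ρ_I = 0.8225·2.760 − 0.77 − 0.76 = 0.740.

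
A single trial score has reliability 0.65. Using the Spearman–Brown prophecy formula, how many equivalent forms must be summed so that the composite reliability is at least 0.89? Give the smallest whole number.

k ≥ ρ*(1−ρ₁)/(ρ₁(1−ρ*)) = 0.89·0.35 / (0.65·0.11) = 4.357.
Smallest integer k = 5.

5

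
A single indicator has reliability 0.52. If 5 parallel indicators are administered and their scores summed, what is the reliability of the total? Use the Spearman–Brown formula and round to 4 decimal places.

0.8442

ρ_k = kρ / (1 + (k−1)ρ) = 5·0.52 / (1 + 4·0.52) = 2.600 / 3.080 = 0.8442.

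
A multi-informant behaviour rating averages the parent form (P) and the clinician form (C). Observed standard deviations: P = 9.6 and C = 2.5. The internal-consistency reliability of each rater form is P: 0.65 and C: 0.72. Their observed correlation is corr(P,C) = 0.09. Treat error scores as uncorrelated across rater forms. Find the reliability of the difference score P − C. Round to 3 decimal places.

Var(P−C) = 9.6² + 2.5² − 2·9.6·2.5·0.09 = 98.41 − 4.32 = 94.09.
With uncorrelated errors the cross-covariances are all true-score covariance, so they carry over unchanged; only the diagonal terms shrink to ρᵢσᵢ².
True-score variance = [9.6²·0.65 + 2.5²·0.72] − 4.32 = 64.404 − 4.32 = 60.084.
Reliability = 60.084 / 94.09 = 0.639.

0.639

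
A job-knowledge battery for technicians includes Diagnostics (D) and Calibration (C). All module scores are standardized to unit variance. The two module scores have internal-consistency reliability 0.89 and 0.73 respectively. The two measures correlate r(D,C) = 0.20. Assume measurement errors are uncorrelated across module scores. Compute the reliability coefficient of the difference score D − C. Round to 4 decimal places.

Var(D−C) = 1 + 1 − 2·0.20 = 2 − 0.4 = 1.6.
Because errors are independent across components, Cov(Tᵢ,Tⱼ) = Cov(Xᵢ,Xⱼ); the off-diagonal part of the true-score variance is the same as above.
True-score variance = [0.89 + 0.73] − 0.4 = 1.62 − 0.4 = 1.22.
Reliability = 1.22 / 1.6 = 0.7625.

0.7625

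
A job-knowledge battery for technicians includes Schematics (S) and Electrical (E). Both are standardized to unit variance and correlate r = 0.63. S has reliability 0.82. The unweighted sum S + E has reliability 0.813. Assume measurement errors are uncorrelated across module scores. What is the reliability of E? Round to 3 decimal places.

Var(S+E) = 2 + 2·0.63 = 3.260.
True-score variance = ρ_S + ρ_E + 2·0.63, so 0.813 = (0.82 + ρ_E + 1.26) / 3.260.
ρ_E = 0.813·3.260 − 0.82 − 1.26 = 0.570.

0.570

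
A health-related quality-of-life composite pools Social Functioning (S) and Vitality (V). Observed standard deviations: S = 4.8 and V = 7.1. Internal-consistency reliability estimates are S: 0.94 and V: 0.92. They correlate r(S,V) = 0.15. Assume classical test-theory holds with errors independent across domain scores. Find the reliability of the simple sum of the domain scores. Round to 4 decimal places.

0.9353

Var(S+V) = 4.8² + 7.1² + 2·[4.8·7.1·0.15] = 73.45 + 10.224 = 83.674.
Under uncorrelated errors the observed covariances equal the true-score covariances, so only the own-variance terms attenuate.
True-score variance = [4.8²·0.94 + 7.1²·0.92] + 10.224 = 68.0348 + 10.224 = 78.2588.
Reliability = 78.2588 / 83.674 = 0.9353.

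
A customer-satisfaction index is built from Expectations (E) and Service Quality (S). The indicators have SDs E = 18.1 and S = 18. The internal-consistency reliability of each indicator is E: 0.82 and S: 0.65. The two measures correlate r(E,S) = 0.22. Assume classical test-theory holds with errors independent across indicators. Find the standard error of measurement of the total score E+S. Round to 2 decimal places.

Var(total) = 651.61 + 143.352 = 794.962.
True-score variance = 479.24 + 143.352 = 622.592, so reliability = 0.7832.
Error variance = 794.962 − 622.592 = 172.37; SEM = √172.37 = 13.13.

13.13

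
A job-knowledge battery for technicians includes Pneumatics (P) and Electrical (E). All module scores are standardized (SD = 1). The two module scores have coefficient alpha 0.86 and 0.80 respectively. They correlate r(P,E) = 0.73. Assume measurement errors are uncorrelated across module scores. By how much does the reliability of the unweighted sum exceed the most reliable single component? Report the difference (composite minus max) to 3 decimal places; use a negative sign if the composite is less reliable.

0.042

Var(sum) = 2 + 1.46 = 3.46; true-score variance = 1.66 + 1.46 = 3.12; composite reliability = 0.9017.
Max component reliability = 0.8600.
Difference = 0.9017 − 0.8600 = 0.042.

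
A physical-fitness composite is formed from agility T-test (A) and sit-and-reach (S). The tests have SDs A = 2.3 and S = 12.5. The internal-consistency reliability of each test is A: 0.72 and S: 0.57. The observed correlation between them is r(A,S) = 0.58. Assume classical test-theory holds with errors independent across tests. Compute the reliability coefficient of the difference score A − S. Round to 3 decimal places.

Var(A−S) = 2.3² + 12.5² − 2·2.3·12.5·0.58 = 161.54 − 33.35 = 128.19.
Under uncorrelated errors the observed covariances equal the true-score covariances, so only the own-variance terms attenuate.
True-score variance = [2.3²·0.72 + 12.5²·0.57] − 33.35 = 92.8713 − 33.35 = 59.5213.
Reliability = 59.5213 / 128.19 = 0.464.

0.464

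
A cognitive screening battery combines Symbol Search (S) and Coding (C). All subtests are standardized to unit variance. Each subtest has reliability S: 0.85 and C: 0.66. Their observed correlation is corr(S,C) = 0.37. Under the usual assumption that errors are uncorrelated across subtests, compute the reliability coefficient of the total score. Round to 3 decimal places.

Var(S+C) = 2 + 2·[0.37] = 2 + 0.74 = 2.74.
Under uncorrelated errors the observed covariances equal the true-score covariances, so only the own-variance terms attenuate.
True-score variance = [0.85 + 0.66] + 0.74 = 1.51 + 0.74 = 2.25.
Reliability = 2.25 / 2.74 = 0.821.

0.821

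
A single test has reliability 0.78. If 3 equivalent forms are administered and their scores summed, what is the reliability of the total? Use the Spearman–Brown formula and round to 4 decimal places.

ρ_k = kρ / (1 + (k−1)ρ) = 3·0.78 / (1 + 2·0.78) = 2.340 / 2.560 = 0.9141.

0.9141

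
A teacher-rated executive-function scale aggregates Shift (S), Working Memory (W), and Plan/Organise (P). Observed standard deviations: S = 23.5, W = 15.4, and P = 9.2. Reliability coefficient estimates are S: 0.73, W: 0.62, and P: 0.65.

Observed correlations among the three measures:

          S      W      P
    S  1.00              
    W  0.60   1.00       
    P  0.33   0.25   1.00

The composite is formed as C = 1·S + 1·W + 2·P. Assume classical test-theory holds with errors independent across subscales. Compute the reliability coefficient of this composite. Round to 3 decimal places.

0.820

Var(C) = 23.5² + 15.4² + 2²·9.2² + 2·[23.5·15.4·0.60 + 2·23.5·9.2·0.33 + 2·15.4·9.2·0.25] = 1127.97 + 861.344 = 1989.31.
Under uncorrelated errors the observed covariances equal the true-score covariances, so only the own-variance terms attenuate.
True-score variance = [23.5²·0.73 + 15.4²·0.62 + 2²·9.2²·0.65] + 861.344 = 770.246 + 861.344 = 1631.59.
Reliability = 1631.59 / 1989.31 = 0.820.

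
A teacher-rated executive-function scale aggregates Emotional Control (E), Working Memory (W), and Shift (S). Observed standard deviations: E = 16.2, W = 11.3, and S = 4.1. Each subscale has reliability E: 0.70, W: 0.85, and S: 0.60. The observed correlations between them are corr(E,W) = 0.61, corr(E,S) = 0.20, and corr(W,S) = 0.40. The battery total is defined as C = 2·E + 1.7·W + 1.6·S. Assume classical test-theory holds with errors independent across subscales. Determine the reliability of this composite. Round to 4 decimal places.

Var(C) = 2²·16.2² + 1.7²·11.3² + 1.6²·4.1² + 2·[3.4·16.2·11.3·0.61 + 3.2·16.2·4.1·0.20 + 2.72·11.3·4.1·0.40] = 1461.82 + 945.165 = 2406.98.
Under uncorrelated errors the observed covariances equal the true-score covariances, so only the own-variance terms attenuate.
True-score variance = [2²·16.2²·0.70 + 1.7²·11.3²·0.85 + 1.6²·4.1²·0.60] + 945.165 = 1074.32 + 945.165 = 2019.49.
Reliability = 2019.49 / 2406.98 = 0.8390.

0.8390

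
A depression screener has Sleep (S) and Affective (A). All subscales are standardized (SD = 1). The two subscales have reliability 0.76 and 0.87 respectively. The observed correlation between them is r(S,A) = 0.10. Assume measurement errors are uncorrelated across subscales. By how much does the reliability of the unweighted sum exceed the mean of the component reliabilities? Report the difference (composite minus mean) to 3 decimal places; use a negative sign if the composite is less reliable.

Var(sum) = 2 + 0.2 = 2.2; true-score variance = 1.63 + 0.2 = 1.83; composite reliability = 0.8318.
Mean component reliability = 0.8150.
Difference = 0.8318 − 0.8150 = 0.017.

0.017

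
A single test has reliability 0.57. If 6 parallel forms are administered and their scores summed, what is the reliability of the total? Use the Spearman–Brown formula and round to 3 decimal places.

ρ_k = kρ / (1 + (k−1)ρ) = 6·0.57 / (1 + 5·0.57) = 3.420 / 3.850 = 0.888.

0.888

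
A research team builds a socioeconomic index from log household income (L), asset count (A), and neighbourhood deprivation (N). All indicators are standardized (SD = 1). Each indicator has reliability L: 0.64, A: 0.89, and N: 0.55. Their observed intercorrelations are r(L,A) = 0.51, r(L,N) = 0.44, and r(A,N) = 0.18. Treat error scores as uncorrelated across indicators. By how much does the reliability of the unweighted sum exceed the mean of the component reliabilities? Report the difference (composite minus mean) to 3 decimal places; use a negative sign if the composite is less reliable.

0.132

Var(sum) = 3 + 2.26 = 5.26; true-score variance = 2.08 + 2.26 = 4.34; composite reliability = 0.8251.
Mean component reliability = 0.6933.
Difference = 0.8251 − 0.6933 = 0.132.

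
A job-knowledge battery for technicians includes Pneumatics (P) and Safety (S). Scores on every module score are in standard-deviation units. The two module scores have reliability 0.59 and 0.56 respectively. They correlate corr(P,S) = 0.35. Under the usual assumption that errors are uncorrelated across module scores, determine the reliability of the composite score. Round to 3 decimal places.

0.685

Var(P+S) = 2 + 2·[0.35] = 2 + 0.7 = 2.7.
With uncorrelated errors the cross-covariances are all true-score covariance, so they carry over unchanged; only the diagonal terms shrink to ρᵢσᵢ².
True-score variance = [0.59 + 0.56] + 0.7 = 1.15 + 0.7 = 1.85.
Reliability = 1.85 / 2.7 = 0.685.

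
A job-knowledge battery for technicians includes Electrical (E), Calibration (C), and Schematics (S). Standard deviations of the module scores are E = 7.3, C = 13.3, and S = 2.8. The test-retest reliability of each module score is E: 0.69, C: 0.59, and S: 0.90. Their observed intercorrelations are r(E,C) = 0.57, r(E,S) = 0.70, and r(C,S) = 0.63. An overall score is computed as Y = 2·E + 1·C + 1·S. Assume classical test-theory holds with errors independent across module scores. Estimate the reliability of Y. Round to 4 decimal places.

0.8073

Var(Y) = 2²·7.3² + 13.3² + 2.8² + 2·[2·7.3·13.3·0.57 + 2·7.3·2.8·0.70 + 13.3·2.8·0.63] = 397.89 + 325.52 = 723.41.
Because errors are independent across components, Cov(Tᵢ,Tⱼ) = Cov(Xᵢ,Xⱼ); the off-diagonal part of the true-score variance is the same as above.
True-score variance = [2²·7.3²·0.69 + 13.3²·0.59 + 2.8²·0.90] + 325.52 = 258.502 + 325.52 = 584.021.
Reliability = 584.021 / 723.41 = 0.8073.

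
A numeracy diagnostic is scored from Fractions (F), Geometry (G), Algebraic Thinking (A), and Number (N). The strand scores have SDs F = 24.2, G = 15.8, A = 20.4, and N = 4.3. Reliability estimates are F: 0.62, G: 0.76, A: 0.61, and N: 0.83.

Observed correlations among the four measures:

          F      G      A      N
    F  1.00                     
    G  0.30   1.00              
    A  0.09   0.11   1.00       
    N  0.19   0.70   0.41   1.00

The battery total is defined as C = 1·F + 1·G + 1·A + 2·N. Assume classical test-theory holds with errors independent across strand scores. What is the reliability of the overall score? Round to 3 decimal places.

0.785

Var(C) = 24.2² + 15.8² + 20.4² + 2²·4.3² + 2·[24.2·15.8·0.30 + 24.2·20.4·0.09 + 2·24.2·4.3·0.19 + 15.8·20.4·0.11 + 2·15.8·4.3·0.70 + 2·20.4·4.3·0.41] = 1325.4 + 802.367 = 2127.77.
With uncorrelated errors the cross-covariances are all true-score covariance, so they carry over unchanged; only the diagonal terms shrink to ρᵢσᵢ².
True-score variance = [24.2²·0.62 + 15.8²·0.76 + 20.4²·0.61 + 2²·4.3²·0.83] + 802.367 = 868.068 + 802.367 = 1670.43.
Reliability = 1670.43 / 2127.77 = 0.785.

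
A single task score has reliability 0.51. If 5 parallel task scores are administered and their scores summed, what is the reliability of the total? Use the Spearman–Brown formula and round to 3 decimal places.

ρ_k = kρ / (1 + (k−1)ρ) = 5·0.51 / (1 + 4·0.51) = 2.550 / 3.040 = 0.839.

0.839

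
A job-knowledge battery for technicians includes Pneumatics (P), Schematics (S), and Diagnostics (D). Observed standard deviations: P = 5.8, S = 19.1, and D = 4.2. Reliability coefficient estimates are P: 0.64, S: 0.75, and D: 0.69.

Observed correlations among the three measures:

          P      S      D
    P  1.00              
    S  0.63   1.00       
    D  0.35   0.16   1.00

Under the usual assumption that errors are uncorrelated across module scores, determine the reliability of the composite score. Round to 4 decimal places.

0.8182

Var(P+S+D) = 5.8² + 19.1² + 4.2² + 2·[5.8·19.1·0.63 + 5.8·4.2·0.35 + 19.1·4.2·0.16] = 416.09 + 182.305 = 598.395.
Because errors are independent across components, Cov(Tᵢ,Tⱼ) = Cov(Xᵢ,Xⱼ); the off-diagonal part of the true-score variance is the same as above.
True-score variance = [5.8²·0.64 + 19.1²·0.75 + 4.2²·0.69] + 182.305 = 307.309 + 182.305 = 489.614.
Reliability = 489.614 / 598.395 = 0.8182.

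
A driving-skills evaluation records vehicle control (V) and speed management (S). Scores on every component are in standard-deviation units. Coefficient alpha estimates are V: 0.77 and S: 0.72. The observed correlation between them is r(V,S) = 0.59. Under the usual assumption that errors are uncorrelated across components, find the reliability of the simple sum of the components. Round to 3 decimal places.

Var(V+S) = 2 + 2·[0.59] = 2 + 1.18 = 3.18.
Under uncorrelated errors the observed covariances equal the true-score covariances, so only the own-variance terms attenuate.
True-score variance = [0.77 + 0.72] + 1.18 = 1.49 + 1.18 = 2.67.
Reliability = 2.67 / 3.18 = 0.840.

0.840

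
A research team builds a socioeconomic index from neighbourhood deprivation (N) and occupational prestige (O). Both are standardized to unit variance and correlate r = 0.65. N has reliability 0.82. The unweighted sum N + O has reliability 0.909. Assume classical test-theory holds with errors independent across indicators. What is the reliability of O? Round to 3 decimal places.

Var(N+O) = 2 + 2·0.65 = 3.300.
True-score variance = ρ_N + ρ_O + 2·0.65, so 0.909 = (0.82 + ρ_O + 1.30) / 3.300.
ρ_O = 0.909·3.300 − 0.82 − 1.30 = 0.880.

0.880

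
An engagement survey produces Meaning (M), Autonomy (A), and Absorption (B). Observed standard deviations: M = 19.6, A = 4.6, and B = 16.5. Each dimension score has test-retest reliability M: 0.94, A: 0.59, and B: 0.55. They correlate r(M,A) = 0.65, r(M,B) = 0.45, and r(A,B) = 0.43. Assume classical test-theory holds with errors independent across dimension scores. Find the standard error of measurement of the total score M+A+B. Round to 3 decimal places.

Var(total) = 677.57 + 473.542 = 1151.11.
True-score variance = 523.332 + 473.542 = 996.874, so reliability = 0.8660.
Error variance = 1151.11 − 996.874 = 154.238; SEM = √154.238 = 12.419.

12.419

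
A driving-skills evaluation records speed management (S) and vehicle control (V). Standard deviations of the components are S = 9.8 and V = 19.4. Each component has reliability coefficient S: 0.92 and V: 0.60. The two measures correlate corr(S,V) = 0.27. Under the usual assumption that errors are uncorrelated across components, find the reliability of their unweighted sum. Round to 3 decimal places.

Var(S+V) = 9.8² + 19.4² + 2·[9.8·19.4·0.27] = 472.4 + 102.665 = 575.065.
With uncorrelated errors the cross-covariances are all true-score covariance, so they carry over unchanged; only the diagonal terms shrink to ρᵢσᵢ².
True-score variance = [9.8²·0.92 + 19.4²·0.60] + 102.665 = 314.173 + 102.665 = 416.838.
Reliability = 416.838 / 575.065 = 0.725.

0.725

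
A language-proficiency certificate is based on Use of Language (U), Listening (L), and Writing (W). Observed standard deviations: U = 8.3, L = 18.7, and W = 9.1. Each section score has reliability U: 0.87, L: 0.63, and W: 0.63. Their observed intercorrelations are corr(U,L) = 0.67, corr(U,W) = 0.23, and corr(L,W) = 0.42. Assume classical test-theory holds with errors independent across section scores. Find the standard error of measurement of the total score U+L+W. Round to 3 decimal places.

Var(total) = 501.39 + 385.668 = 887.058.
True-score variance = 332.409 + 385.668 = 718.077, so reliability = 0.8095.
Error variance = 887.058 − 718.077 = 168.981; SEM = √168.981 = 12.999.

12.999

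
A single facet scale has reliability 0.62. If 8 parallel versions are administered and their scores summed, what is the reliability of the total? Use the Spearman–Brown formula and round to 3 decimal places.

ρ_k = kρ / (1 + (k−1)ρ) = 8·0.62 / (1 + 7·0.62) = 4.960 / 5.340 = 0.929.

0.929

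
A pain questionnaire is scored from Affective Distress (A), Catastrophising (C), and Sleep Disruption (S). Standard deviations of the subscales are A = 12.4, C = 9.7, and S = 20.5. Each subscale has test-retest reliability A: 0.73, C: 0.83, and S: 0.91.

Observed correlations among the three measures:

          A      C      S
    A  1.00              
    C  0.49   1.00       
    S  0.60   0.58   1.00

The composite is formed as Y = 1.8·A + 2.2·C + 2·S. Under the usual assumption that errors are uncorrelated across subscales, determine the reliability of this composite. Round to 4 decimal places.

Var(Y) = 1.8²·12.4² + 2.2²·9.7² + 2²·20.5² + 2·[3.96·12.4·9.7·0.49 + 3.6·12.4·20.5·0.60 + 4.4·9.7·20.5·0.58] = 2634.58 + 2579.86 = 5214.44.
With uncorrelated errors the cross-covariances are all true-score covariance, so they carry over unchanged; only the diagonal terms shrink to ρᵢσᵢ².
True-score variance = [1.8²·12.4²·0.73 + 2.2²·9.7²·0.83 + 2²·20.5²·0.91] + 2579.86 = 2271.36 + 2579.86 = 4851.22.
Reliability = 4851.22 / 5214.44 = 0.9303.

0.9303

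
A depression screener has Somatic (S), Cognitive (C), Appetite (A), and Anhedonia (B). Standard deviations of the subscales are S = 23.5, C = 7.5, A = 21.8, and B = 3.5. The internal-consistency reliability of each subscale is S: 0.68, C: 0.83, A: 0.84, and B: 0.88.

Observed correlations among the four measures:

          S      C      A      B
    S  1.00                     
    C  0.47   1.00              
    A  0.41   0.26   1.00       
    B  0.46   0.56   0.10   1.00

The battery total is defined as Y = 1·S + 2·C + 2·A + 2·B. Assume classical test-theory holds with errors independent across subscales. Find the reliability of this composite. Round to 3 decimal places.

0.885

Var(Y) = 23.5² + 2²·7.5² + 2²·21.8² + 2²·3.5² + 2·[2·23.5·7.5·0.47 + 2·23.5·21.8·0.41 + 2·23.5·3.5·0.46 + 4·7.5·21.8·0.26 + 4·7.5·3.5·0.56 + 4·21.8·3.5·0.10] = 2727.21 + 1841.58 = 4568.79.
Because errors are independent across components, Cov(Tᵢ,Tⱼ) = Cov(Xᵢ,Xⱼ); the off-diagonal part of the true-score variance is the same as above.
True-score variance = [23.5²·0.68 + 2²·7.5²·0.83 + 2²·21.8²·0.84 + 2²·3.5²·0.88] + 1841.58 = 2202.21 + 1841.58 = 4043.79.
Reliability = 4043.79 / 4568.79 = 0.885.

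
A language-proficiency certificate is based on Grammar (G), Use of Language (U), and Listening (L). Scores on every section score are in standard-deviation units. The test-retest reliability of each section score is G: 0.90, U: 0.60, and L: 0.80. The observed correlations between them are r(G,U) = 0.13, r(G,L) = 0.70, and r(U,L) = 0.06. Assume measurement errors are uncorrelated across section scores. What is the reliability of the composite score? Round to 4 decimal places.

Var(G+U+L) = 3 + 2·[0.13 + 0.70 + 0.06] = 3 + 1.78 = 4.78.
Because errors are independent across components, Cov(Tᵢ,Tⱼ) = Cov(Xᵢ,Xⱼ); the off-diagonal part of the true-score variance is the same as above.
True-score variance = [0.90 + 0.60 + 0.80] + 1.78 = 2.3 + 1.78 = 4.08.
Reliability = 4.08 / 4.78 = 0.8536.

0.8536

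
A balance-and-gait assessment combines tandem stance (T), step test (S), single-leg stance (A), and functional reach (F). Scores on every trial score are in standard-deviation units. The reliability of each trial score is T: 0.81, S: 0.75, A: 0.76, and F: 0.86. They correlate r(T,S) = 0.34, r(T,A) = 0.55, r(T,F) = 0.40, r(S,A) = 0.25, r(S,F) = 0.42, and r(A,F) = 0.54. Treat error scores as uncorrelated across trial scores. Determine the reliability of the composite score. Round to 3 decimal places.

Var(T+S+A+F) = 4 + 2·[0.34 + 0.55 + 0.40 + 0.25 + 0.42 + 0.54] = 4 + 5 = 9.
Under uncorrelated errors the observed covariances equal the true-score covariances, so only the own-variance terms attenuate.
True-score variance = [0.81 + 0.75 + 0.76 + 0.86] + 5 = 3.18 + 5 = 8.18.
Reliability = 8.18 / 9 = 0.909.

0.909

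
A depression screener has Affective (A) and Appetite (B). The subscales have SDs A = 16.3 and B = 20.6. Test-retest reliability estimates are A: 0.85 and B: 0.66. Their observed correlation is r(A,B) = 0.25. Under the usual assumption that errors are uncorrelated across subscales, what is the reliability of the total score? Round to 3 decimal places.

0.785

Var(A+B) = 16.3² + 20.6² + 2·[16.3·20.6·0.25] = 690.05 + 167.89 = 857.94.
With uncorrelated errors the cross-covariances are all true-score covariance, so they carry over unchanged; only the diagonal terms shrink to ρᵢσᵢ².
True-score variance = [16.3²·0.85 + 20.6²·0.66] + 167.89 = 505.914 + 167.89 = 673.804.
Reliability = 673.804 / 857.94 = 0.785.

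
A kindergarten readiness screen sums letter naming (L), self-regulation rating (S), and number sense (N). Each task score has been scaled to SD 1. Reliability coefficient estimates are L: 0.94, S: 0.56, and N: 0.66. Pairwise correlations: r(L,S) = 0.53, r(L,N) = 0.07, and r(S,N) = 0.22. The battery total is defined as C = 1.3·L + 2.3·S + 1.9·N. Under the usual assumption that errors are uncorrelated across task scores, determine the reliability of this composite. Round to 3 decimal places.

Var(C) = 1.3² + 2.3² + 1.9² + 2·[2.99·0.53 + 2.47·0.07 + 4.37·0.22] = 10.59 + 5.438 = 16.028.
Under uncorrelated errors the observed covariances equal the true-score covariances, so only the own-variance terms attenuate.
True-score variance = [1.3²·0.94 + 2.3²·0.56 + 1.9²·0.66] + 5.438 = 6.9336 + 5.438 = 12.3716.
Reliability = 12.3716 / 16.028 = 0.772.

0.772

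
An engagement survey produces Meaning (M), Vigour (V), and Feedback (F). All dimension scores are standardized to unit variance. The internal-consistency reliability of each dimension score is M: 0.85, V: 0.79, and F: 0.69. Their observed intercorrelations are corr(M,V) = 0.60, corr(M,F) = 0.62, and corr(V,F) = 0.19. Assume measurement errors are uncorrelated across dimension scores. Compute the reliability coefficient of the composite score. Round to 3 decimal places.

Var(M+V+F) = 3 + 2·[0.60 + 0.62 + 0.19] = 3 + 2.82 = 5.82.
Because errors are independent across components, Cov(Tᵢ,Tⱼ) = Cov(Xᵢ,Xⱼ); the off-diagonal part of the true-score variance is the same as above.
True-score variance = [0.85 + 0.79 + 0.69] + 2.82 = 2.33 + 2.82 = 5.15.
Reliability = 5.15 / 5.82 = 0.885.

0.885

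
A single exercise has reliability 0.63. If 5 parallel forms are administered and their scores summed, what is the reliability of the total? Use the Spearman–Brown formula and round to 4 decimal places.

0.8949

ρ_k = kρ / (1 + (k−1)ρ) = 5·0.63 / (1 + 4·0.63) = 3.150 / 3.520 = 0.8949.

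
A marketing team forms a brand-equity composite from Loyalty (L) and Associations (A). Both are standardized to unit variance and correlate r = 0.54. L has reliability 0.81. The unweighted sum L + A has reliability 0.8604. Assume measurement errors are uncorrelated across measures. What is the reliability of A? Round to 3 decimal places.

0.760

Var(L+A) = 2 + 2·0.54 = 3.080.
True-score variance = ρ_L + ρ_A + 2·0.54, so 0.8604 = (0.81 + ρ_A + 1.08) / 3.080.
ρ_A = 0.8604·3.080 − 0.81 − 1.08 = 0.760.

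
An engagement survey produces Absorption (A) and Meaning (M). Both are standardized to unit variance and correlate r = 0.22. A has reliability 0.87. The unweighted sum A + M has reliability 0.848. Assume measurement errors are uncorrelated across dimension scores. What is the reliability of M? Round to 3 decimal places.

0.759

Var(A+M) = 2 + 2·0.22 = 2.440.
True-score variance = ρ_A + ρ_M + 2·0.22, so 0.848 = (0.87 + ρ_M + 0.44) / 2.440.
ρ_M = 0.848·2.440 − 0.87 − 0.44 = 0.759.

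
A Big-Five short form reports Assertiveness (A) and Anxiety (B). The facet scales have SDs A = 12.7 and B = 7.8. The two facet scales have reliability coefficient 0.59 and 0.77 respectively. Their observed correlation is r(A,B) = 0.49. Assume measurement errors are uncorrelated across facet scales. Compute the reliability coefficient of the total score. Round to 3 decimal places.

Var(A+B) = 12.7² + 7.8² + 2·[12.7·7.8·0.49] = 222.13 + 97.0788 = 319.209.
With uncorrelated errors the cross-covariances are all true-score covariance, so they carry over unchanged; only the diagonal terms shrink to ρᵢσᵢ².
True-score variance = [12.7²·0.59 + 7.8²·0.77] + 97.0788 = 142.008 + 97.0788 = 239.087.
Reliability = 239.087 / 319.209 = 0.749.

0.749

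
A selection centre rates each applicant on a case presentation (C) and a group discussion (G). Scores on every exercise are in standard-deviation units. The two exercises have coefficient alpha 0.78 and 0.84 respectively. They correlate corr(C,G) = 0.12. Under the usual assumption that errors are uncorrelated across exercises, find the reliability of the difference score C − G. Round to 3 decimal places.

Var(C−G) = 1 + 1 − 2·0.12 = 2 − 0.24 = 1.76.
With uncorrelated errors the cross-covariances are all true-score covariance, so they carry over unchanged; only the diagonal terms shrink to ρᵢσᵢ².
True-score variance = [0.78 + 0.84] − 0.24 = 1.62 − 0.24 = 1.38.
Reliability = 1.38 / 1.76 = 0.784.

0.784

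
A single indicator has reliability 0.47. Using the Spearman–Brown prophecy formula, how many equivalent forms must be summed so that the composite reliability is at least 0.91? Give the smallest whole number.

12

k ≥ ρ*(1−ρ₁)/(ρ₁(1−ρ*)) = 0.91·0.53 / (0.47·0.09) = 11.402.
Smallest integer k = 12.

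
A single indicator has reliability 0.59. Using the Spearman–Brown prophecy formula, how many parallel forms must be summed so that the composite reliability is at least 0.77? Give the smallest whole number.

k ≥ ρ*(1−ρ₁)/(ρ₁(1−ρ*)) = 0.77·0.41 / (0.59·0.23) = 2.326.
Smallest integer k = 3.

3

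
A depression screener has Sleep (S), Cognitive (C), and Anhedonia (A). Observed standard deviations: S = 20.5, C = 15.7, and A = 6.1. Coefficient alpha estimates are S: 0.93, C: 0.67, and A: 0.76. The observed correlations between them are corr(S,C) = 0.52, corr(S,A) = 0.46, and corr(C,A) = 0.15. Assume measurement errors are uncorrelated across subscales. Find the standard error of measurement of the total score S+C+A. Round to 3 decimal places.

Var(total) = 703.95 + 478.501 = 1182.45.
True-score variance = 584.26 + 478.501 = 1062.76, so reliability = 0.8988.
Error variance = 1182.45 − 1062.76 = 119.69; SEM = √119.69 = 10.940.

10.940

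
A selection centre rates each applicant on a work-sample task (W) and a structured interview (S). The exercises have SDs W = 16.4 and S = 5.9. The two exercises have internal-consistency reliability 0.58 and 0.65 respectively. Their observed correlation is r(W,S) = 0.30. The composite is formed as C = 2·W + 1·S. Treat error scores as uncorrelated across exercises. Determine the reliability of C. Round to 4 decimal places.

0.6217

Var(C) = 2²·16.4² + 5.9² + 2·[2·16.4·5.9·0.30] = 1110.65 + 116.112 = 1226.76.
With uncorrelated errors the cross-covariances are all true-score covariance, so they carry over unchanged; only the diagonal terms shrink to ρᵢσᵢ².
True-score variance = [2²·16.4²·0.58 + 5.9²·0.65] + 116.112 = 646.614 + 116.112 = 762.726.
Reliability = 762.726 / 1226.76 = 0.6217.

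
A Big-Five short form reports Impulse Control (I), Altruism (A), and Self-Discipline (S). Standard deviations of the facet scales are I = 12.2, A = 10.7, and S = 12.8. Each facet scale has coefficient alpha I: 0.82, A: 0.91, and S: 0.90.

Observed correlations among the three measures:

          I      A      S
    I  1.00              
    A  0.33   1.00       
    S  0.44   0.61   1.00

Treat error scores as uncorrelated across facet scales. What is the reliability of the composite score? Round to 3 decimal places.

0.935

Var(I+A+S) = 12.2² + 10.7² + 12.8² + 2·[12.2·10.7·0.33 + 12.2·12.8·0.44 + 10.7·12.8·0.61] = 427.17 + 390.668 = 817.838.
Under uncorrelated errors the observed covariances equal the true-score covariances, so only the own-variance terms attenuate.
True-score variance = [12.2²·0.82 + 10.7²·0.91 + 12.8²·0.90] + 390.668 = 373.691 + 390.668 = 764.359.
Reliability = 764.359 / 817.838 = 0.935.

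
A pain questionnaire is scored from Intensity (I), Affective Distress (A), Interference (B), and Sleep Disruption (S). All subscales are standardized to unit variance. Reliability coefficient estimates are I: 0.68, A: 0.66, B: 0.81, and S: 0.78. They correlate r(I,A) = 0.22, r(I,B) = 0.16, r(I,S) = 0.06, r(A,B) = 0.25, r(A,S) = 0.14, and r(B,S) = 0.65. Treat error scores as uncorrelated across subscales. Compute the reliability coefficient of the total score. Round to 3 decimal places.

0.846

Var(I+A+B+S) = 4 + 2·[0.22 + 0.16 + 0.06 + 0.25 + 0.14 + 0.65] = 4 + 2.96 = 6.96.
With uncorrelated errors the cross-covariances are all true-score covariance, so they carry over unchanged; only the diagonal terms shrink to ρᵢσᵢ².
True-score variance = [0.68 + 0.66 + 0.81 + 0.78] + 2.96 = 2.93 + 2.96 = 5.89.
Reliability = 5.89 / 6.96 = 0.846.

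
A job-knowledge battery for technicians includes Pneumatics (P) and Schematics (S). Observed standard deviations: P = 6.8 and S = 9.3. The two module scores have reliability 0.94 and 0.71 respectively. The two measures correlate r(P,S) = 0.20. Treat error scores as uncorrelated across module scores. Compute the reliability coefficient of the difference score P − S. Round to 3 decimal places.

Var(P−S) = 6.8² + 9.3² − 2·6.8·9.3·0.20 = 132.73 − 25.296 = 107.434.
With uncorrelated errors the cross-covariances are all true-score covariance, so they carry over unchanged; only the diagonal terms shrink to ρᵢσᵢ².
True-score variance = [6.8²·0.94 + 9.3²·0.71] − 25.296 = 104.874 − 25.296 = 79.5775.
Reliability = 79.5775 / 107.434 = 0.741.

0.741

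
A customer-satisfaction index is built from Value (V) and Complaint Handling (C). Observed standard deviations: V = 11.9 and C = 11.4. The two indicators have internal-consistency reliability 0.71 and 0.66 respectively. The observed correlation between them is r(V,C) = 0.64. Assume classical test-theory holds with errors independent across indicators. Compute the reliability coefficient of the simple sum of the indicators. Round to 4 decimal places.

0.8085

Var(V+C) = 11.9² + 11.4² + 2·[11.9·11.4·0.64] = 271.57 + 173.645 = 445.215.
With uncorrelated errors the cross-covariances are all true-score covariance, so they carry over unchanged; only the diagonal terms shrink to ρᵢσᵢ².
True-score variance = [11.9²·0.71 + 11.4²·0.66] + 173.645 = 186.317 + 173.645 = 359.962.
Reliability = 359.962 / 445.215 = 0.8085.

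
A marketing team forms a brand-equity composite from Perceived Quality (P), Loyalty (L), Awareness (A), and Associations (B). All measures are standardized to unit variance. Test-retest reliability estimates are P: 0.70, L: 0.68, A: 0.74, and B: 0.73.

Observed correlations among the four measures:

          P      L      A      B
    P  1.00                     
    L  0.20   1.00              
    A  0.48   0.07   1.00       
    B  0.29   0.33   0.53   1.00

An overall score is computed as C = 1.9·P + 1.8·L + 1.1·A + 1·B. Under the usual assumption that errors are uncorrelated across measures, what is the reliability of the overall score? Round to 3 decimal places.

0.833

Var(C) = 1.9² + 1.8² + 1.1² + 1 + 2·[3.42·0.20 + 2.09·0.48 + 1.9·0.29 + 1.98·0.07 + 1.8·0.33 + 1.1·0.53] = 9.06 + 7.1076 = 16.1676.
With uncorrelated errors the cross-covariances are all true-score covariance, so they carry over unchanged; only the diagonal terms shrink to ρᵢσᵢ².
True-score variance = [1.9²·0.70 + 1.8²·0.68 + 1.1²·0.74 + 0.73] + 7.1076 = 6.3556 + 7.1076 = 13.4632.
Reliability = 13.4632 / 16.1676 = 0.833.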